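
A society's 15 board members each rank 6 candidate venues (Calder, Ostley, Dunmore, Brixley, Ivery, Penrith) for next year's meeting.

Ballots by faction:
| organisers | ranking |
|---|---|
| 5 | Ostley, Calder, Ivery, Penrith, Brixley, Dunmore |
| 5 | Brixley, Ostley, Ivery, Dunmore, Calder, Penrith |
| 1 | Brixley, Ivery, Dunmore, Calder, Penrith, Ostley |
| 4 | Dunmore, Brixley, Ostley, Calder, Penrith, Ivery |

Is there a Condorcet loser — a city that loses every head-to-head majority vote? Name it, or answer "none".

Penrith

Pairwise majorities:
Calder vs Ostley: Calder is ranked higher on 1 ballot, Ostley on 14. Ostley wins 14–1.
Calder vs Dunmore: Dunmore wins 10–5.
Calder vs Brixley: Calder is ranked higher on 5 ballots, Brixley on 10. Brixley wins 10–5.
Calder vs Ivery: 5+4 = 9 for Calder, 6 for Ivery — Calder by 9–6.
Calder vs Penrith: Calder preferred on 5+5+1+4 = 15 ballots; Calder wins 15–0.
Ostley vs Dunmore: Ostley, 10–5.
Ostley vs Brixley: Brixley wins 10–5.
Ostley vs Ivery: Ostley, 14–1.
Ostley vs Penrith: Ostley wins 14–1.
Dunmore vs Brixley: Dunmore is ranked higher on 4 ballots, Brixley on 11. Brixley wins 11–4.
Dunmore vs Ivery: Dunmore is ranked higher on 4 ballots, Ivery on 11. Ivery wins 11–4.
Dunmore vs Penrith: Dunmore is ranked higher on 5+1+4 = 10 ballots, Penrith on 5. Dunmore wins 10–5.
Brixley vs Ivery: Brixley wins 10–5.
Brixley–Penrith: Brixley 10–5.
Ivery vs Penrith: Ivery wins 11–4.
Penrith loses to every other city — it is the Condorcet loser.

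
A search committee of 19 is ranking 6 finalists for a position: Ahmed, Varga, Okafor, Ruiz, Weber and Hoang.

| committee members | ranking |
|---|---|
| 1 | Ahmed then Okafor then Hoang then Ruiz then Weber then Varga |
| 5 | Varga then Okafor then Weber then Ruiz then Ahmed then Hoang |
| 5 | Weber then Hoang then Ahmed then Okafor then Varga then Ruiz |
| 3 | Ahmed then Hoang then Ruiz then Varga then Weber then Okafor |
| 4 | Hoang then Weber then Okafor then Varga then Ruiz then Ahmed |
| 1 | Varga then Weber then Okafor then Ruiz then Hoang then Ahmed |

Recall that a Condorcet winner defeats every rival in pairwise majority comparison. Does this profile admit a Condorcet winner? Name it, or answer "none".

Weber

Check each pair by majority over 19 ballots:
Ahmed vs Varga: Varga, 10–9.
Ahmed vs Okafor: Okafor, 10–9.
Ahmed vs Ruiz: Ahmed preferred on 1+5+3 = 9 ballots; Ruiz wins 10–9.
Ahmed vs Weber: Weber, 15–4.
Ahmed–Hoang: Hoang 10–9.
Varga vs Okafor: 9 to 10, Okafor.
Varga vs Ruiz: 15 to 4, Varga.
Varga vs Weber: Varga preferred on 5+3+1 = 9 ballots; Weber wins 10–9.
Varga–Hoang: Hoang 13–6.
Okafor vs Ruiz: Okafor preferred on 1+5+5+4+1 = 16 ballots; Okafor wins 16–3.
Okafor vs Weber: Okafor is ranked higher on 1+5 = 6 ballots, Weber on 13. Weber wins 13–6.
Okafor vs Hoang: Hoang, 12–7.
Ruiz–Weber: Weber 15–4.
Ruiz vs Hoang: 5+1 = 6 for Ruiz, 13 for Hoang — Hoang by 13–6.
Weber–Hoang: Weber 11–8.
Weber beats each of Ahmed, Varga, Okafor, Ruiz, Hoang — Weber is the Condorcet winner.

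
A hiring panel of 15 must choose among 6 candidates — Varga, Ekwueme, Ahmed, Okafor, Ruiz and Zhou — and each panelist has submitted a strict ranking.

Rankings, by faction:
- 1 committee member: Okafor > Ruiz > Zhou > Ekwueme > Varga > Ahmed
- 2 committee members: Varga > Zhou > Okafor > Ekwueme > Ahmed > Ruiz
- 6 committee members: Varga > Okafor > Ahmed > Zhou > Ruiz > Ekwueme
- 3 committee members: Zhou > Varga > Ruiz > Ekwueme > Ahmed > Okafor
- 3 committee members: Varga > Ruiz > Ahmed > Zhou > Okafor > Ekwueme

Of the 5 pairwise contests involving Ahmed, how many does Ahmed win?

Ahmed against each rival (15 committee members):
Ahmed–Varga: Varga 15–0.
Ahmed–Ekwueme: Ahmed 9–6.
Ahmed vs Okafor: 3+3 = 6 for Ahmed, 9 for Okafor — Okafor by 9–6.
Ahmed vs Ruiz: Ahmed wins 8–7.
Ahmed–Zhou: Ahmed 9–6.
Ahmed beats Ekwueme, Ruiz, Zhou; loses to Varga, Okafor — 3 pairwise wins.

3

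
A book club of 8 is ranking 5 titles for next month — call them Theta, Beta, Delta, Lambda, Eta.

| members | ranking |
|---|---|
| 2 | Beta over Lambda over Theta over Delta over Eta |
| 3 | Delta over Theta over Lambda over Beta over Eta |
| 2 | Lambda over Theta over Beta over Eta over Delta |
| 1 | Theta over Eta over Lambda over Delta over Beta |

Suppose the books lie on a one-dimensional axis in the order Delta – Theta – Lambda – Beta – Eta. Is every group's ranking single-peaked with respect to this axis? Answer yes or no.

no

Axis positions: Delta=1, Theta=2, Lambda=3, Beta=4, Eta=5.
Group 1 (peak Beta at position 4): ranking walks positions 4-3-2-1-5, expanding outward from the peak — single-peaked.
Group 2 (peak Delta at position 1): ranking walks positions 1-2-3-4-5, expanding outward from the peak — single-peaked.
Group 3 (peak Lambda at position 3): ranking walks positions 3-2-4-5-1, expanding outward from the peak — single-peaked.
Group 4: ranking walks positions 2-5-3-1-4; Eta is ranked above Lambda even though Lambda lies between Eta and the peak Theta on the axis — preferences dip and rise again. Not single-peaked.
Group 4 violates single-peakedness, so the profile is not single-peaked on this axis.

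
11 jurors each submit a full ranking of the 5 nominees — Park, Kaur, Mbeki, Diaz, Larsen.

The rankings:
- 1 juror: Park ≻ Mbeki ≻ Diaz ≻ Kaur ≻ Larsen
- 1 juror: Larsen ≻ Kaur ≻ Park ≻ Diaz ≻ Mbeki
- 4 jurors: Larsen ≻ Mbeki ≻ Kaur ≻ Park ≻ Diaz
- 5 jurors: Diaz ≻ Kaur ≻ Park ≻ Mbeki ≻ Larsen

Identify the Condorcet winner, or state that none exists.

Pairwise majorities:
Park vs Kaur: Kaur, 10–1.
Park vs Mbeki: Park wins 7–4.
Park vs Diaz: Park preferred on 1+1+4 = 6 ballots; Park wins 6–5.
Park vs Larsen: Park preferred on 1+5 = 6 ballots; Park wins 6–5.
Kaur vs Mbeki: Kaur preferred on 1+5 = 6 ballots; Kaur wins 6–5.
Kaur–Diaz: Diaz 6–5.
Kaur vs Larsen: Kaur, 6–5.
Mbeki vs Diaz: Mbeki preferred on 1+4 = 5 ballots; Diaz wins 6–5.
Mbeki vs Larsen: Mbeki wins 6–5.
Diaz vs Larsen: 6 to 5, Diaz.
Every nominee loses at least once (Park loses to Kaur; Kaur loses to Diaz; Mbeki loses to Park; Diaz loses to Park; Larsen loses to Park). The majority relation contains the cycle Park > Diaz > Kaur > Park, so there is no Condorcet winner.

none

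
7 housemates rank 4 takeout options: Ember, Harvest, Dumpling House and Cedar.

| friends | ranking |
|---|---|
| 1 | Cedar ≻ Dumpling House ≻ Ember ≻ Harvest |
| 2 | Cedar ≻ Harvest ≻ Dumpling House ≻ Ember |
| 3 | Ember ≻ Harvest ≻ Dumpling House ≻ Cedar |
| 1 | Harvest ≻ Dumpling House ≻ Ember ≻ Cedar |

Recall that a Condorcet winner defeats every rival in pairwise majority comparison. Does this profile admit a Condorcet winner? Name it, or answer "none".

Pairwise majorities:
Ember vs Harvest: 4 to 3, Ember.
Ember vs Dumpling House: Dumpling House wins 4–3.
Ember vs Cedar: Ember, 4–3.
Harvest vs Dumpling House: Harvest, 6–1.
Harvest–Cedar: Harvest 4–3.
Dumpling House vs Cedar: Dumpling House, 4–3.
Every restaurant loses at least once (Ember loses to Dumpling House; Harvest loses to Ember; Dumpling House loses to Harvest; Cedar loses to Ember). The majority relation contains the cycle Ember > Harvest > Dumpling House > Ember, so there is no Condorcet winner.

none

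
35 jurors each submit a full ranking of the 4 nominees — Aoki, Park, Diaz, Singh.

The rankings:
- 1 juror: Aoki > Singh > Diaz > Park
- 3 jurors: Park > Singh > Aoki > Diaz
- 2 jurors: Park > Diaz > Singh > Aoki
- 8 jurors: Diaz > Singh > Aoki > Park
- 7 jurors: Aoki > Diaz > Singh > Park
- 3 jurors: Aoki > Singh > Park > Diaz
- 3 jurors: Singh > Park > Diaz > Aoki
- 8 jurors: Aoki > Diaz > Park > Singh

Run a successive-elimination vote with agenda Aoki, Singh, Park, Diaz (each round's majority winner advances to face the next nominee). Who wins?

Round 1: Aoki vs Singh — 19–16, Aoki advances.
Round 2: Aoki vs Park — 27–8, Aoki advances.
Round 3: Aoki vs Diaz — 22–13, Aoki advances.
Aoki survives the agenda.

Aoki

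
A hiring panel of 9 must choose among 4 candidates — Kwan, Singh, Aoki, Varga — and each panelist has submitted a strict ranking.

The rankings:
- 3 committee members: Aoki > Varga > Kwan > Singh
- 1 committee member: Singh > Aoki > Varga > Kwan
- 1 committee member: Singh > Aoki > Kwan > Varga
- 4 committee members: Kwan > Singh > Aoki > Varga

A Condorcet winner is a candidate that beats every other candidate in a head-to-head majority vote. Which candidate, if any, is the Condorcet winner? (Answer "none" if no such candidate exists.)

Head-to-head results (9 committee members):
Kwan–Singh: Kwan 7–2.
Kwan–Aoki: Aoki 5–4.
Kwan–Varga: Kwan 5–4.
Singh–Aoki: Singh 6–3.
Singh vs Varga: Singh, 6–3.
Aoki vs Varga: Aoki wins 9–0.
Every candidate loses at least once (Kwan loses to Aoki; Singh loses to Kwan; Aoki loses to Singh; Varga loses to Kwan). The majority relation contains the cycle Kwan beats Singh beats Aoki beats Kwan, so there is no Condorcet winner.

none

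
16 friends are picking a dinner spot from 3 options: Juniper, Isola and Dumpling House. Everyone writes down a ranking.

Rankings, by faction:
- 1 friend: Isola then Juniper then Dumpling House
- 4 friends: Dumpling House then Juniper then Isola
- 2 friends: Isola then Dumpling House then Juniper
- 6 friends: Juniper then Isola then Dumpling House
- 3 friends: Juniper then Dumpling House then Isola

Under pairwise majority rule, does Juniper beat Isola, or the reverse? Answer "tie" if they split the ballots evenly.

Ballots ranking Juniper above Isola: 4 + 6 + 3 = 13.
Ballots ranking Isola above Juniper: 16 − 13 = 3.
Juniper wins the head-to-head 13–3.

Juniper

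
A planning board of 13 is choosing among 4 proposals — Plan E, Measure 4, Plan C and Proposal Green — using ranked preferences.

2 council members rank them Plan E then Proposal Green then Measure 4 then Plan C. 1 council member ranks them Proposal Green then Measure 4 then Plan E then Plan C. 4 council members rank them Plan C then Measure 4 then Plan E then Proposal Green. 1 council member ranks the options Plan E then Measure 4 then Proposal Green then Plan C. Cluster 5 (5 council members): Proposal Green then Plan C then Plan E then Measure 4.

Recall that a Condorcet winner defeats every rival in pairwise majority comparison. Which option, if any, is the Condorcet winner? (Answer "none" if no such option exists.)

Pairwise majorities:
Plan E vs Measure 4: Plan E wins 8–5.
Plan E–Plan C: Plan C 9–4.
Plan E vs Proposal Green: Plan E wins 7–6.
Measure 4 vs Plan C: Plan C wins 9–4.
Measure 4 vs Proposal Green: Proposal Green, 8–5.
Plan C vs Proposal Green: Proposal Green, 9–4.
No option is unbeaten: Plan E loses to Plan C; Measure 4 loses to Plan E; Plan C loses to Proposal Green; Proposal Green loses to Plan E. In particular Plan E → Proposal Green → Plan C → Plan E is a majority cycle — no Condorcet winner exists.

none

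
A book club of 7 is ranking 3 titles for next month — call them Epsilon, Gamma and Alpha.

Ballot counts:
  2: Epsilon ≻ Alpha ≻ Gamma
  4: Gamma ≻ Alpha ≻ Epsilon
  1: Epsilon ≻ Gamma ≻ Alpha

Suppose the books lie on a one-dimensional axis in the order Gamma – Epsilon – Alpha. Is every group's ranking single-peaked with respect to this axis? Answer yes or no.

Axis positions: Gamma=1, Epsilon=2, Alpha=3.
Group 1 (peak Epsilon at position 2): ranking walks positions 2-3-1, expanding outward from the peak — single-peaked.
Group 2: ranking walks positions 1-3-2; Alpha is ranked above Epsilon even though Epsilon lies between Alpha and the peak Gamma on the axis — preferences dip and rise again. Not single-peaked.
Group 3 (peak Epsilon at position 2): ranking walks positions 2-1-3, expanding outward from the peak — single-peaked.
Group 2 violates single-peakedness, so the profile is not single-peaked on this axis.

no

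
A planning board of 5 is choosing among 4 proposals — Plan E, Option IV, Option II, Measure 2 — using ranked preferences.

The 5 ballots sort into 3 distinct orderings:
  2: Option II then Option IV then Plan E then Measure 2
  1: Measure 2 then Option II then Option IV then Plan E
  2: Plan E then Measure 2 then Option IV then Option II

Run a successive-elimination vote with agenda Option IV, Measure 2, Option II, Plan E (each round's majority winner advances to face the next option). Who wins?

Plan E

Round 1: Option IV vs Measure 2 — 2–3, Measure 2 advances.
Round 2: Measure 2 vs Option II — 3–2, Measure 2 advances.
Round 3: Measure 2 vs Plan E — 1–4, Plan E advances.
Plan E survives the agenda.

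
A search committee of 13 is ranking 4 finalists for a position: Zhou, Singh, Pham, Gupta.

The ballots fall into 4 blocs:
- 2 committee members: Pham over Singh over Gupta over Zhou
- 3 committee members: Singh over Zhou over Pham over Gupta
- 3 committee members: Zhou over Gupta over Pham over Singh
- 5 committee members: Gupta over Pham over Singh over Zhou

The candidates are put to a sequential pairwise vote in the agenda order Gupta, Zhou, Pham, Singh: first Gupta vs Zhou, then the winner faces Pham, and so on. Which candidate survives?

Gupta

Round 1: Gupta vs Zhou — 7–6, Gupta advances.
Round 2: Gupta vs Pham — 8–5, Gupta advances.
Round 3: Gupta vs Singh — 8–5, Gupta advances.
The agenda winner is Gupta.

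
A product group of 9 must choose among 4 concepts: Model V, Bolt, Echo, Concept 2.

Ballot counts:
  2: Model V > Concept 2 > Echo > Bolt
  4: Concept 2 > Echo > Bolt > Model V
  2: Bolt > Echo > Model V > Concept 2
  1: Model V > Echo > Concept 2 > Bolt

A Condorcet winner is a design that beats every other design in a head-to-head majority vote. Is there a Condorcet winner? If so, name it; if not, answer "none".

none

Head-to-head results (9 engineers):
Model V vs Bolt: 3 to 6, Bolt.
Model V vs Echo: 3 to 6, Echo.
Model V vs Concept 2: 5 to 4, Model V.
Bolt vs Echo: 2 to 7, Echo.
Bolt vs Concept 2: Bolt preferred on 2 ballots; Concept 2 wins 7–2.
Echo vs Concept 2: 2+1 = 3 for Echo, 6 for Concept 2 — Concept 2 by 6–3.
Every design loses at least once (Model V loses to Bolt; Bolt loses to Echo; Echo loses to Concept 2; Concept 2 loses to Model V). The majority relation contains the cycle Model V → Concept 2 → Bolt → Model V, so there is no Condorcet winner.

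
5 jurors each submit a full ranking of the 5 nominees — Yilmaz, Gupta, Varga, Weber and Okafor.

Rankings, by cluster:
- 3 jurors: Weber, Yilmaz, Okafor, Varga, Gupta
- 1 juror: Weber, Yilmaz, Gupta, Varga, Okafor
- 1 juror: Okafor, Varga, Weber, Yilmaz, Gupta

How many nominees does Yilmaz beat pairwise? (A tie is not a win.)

Yilmaz against each rival (5 jurors):
Yilmaz–Gupta: Yilmaz 5–0.
Yilmaz vs Varga: Yilmaz is ranked higher on 3+1 = 4 ballots, Varga on 1. Yilmaz wins 4–1.
Yilmaz vs Weber: Weber wins 5–0.
Yilmaz vs Okafor: 3+1 = 4 for Yilmaz, 1 for Okafor — Yilmaz by 4–1.
Yilmaz beats Gupta, Varga, Okafor; loses to Weber — 3 pairwise wins.

3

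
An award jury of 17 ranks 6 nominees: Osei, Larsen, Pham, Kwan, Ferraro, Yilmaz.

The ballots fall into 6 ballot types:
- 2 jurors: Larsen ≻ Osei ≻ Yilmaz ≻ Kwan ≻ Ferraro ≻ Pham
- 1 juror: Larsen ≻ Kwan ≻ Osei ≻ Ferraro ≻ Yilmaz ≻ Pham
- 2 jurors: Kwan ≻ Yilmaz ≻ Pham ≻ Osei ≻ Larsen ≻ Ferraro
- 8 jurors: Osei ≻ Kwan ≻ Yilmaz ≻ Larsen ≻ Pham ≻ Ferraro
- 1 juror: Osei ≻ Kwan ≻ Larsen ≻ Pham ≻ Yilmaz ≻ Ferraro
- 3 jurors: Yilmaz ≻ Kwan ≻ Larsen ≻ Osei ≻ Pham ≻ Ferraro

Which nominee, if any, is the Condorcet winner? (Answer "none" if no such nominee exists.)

Check each pair by majority over 17 ballots:
Osei vs Larsen: 2+8+1 = 11 for Osei, 6 for Larsen — Osei by 11–6.
Osei vs Pham: Osei is ranked higher on 2+1+8+1+3 = 15 ballots, Pham on 2. Osei wins 15–2.
Osei vs Kwan: Osei is ranked higher on 2+8+1 = 11 ballots, Kwan on 6. Osei wins 11–6.
Osei vs Ferraro: Osei is ranked higher on 2+1+2+8+1+3 = 17 ballots, Ferraro on 0. Osei wins 17–0.
Osei vs Yilmaz: Osei preferred on 2+1+8+1 = 12 ballots; Osei wins 12–5.
Larsen vs Pham: Larsen is ranked higher on 2+1+8+1+3 = 15 ballots, Pham on 2. Larsen wins 15–2.
Larsen vs Kwan: 2+1 = 3 for Larsen, 14 for Kwan — Kwan by 14–3.
Larsen vs Ferraro: Larsen is ranked higher on 2+1+2+8+1+3 = 17 ballots, Ferraro on 0. Larsen wins 17–0.
Larsen vs Yilmaz: Larsen is ranked higher on 2+1+1 = 4 ballots, Yilmaz on 13. Yilmaz wins 13–4.
Pham vs Kwan: 0 for Pham, 17 for Kwan — Kwan by 17–0.
Pham vs Ferraro: 2+8+1+3 = 14 for Pham, 3 for Ferraro — Pham by 14–3.
Pham vs Yilmaz: Pham is ranked higher on 1 ballot, Yilmaz on 16. Yilmaz wins 16–1.
Kwan vs Ferraro: 17 to 0, Kwan.
Kwan vs Yilmaz: 12 to 5, Kwan.
Ferraro vs Yilmaz: 1 for Ferraro, 16 for Yilmaz — Yilmaz by 16–1.
Osei defeats every rival head-to-head and is the Condorcet winner.

Osei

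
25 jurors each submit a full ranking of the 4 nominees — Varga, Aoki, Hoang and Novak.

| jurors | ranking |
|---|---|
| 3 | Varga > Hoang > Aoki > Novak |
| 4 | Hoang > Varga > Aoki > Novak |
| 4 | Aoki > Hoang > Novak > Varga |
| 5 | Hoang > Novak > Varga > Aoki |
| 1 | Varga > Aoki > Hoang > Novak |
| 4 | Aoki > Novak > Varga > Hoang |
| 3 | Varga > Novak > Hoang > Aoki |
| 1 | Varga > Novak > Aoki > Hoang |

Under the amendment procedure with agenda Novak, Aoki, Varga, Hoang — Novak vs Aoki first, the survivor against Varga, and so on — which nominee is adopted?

Round 1: Novak vs Aoki — 9–16, Aoki advances.
Round 2: Aoki vs Varga — 8–17, Varga advances.
Round 3: Varga vs Hoang — 12–13, Hoang advances.
The agenda winner is Hoang.

Hoang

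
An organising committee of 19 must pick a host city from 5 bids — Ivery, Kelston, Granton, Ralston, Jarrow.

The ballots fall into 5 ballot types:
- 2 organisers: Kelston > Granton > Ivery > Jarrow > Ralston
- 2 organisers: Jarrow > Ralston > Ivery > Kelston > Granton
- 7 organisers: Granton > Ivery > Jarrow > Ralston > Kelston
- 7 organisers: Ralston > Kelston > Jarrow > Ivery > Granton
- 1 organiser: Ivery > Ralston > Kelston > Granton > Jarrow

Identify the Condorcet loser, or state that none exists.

Head-to-head results (19 organisers):
Ivery–Kelston: Ivery 10–9.
Ivery vs Granton: Ivery wins 10–9.
Ivery–Ralston: Ivery 10–9.
Ivery–Jarrow: Ivery 10–9.
Kelston vs Granton: Kelston preferred on 2+2+7+1 = 12 ballots; Kelston wins 12–7.
Kelston vs Ralston: Ralston wins 17–2.
Kelston vs Jarrow: Kelston, 10–9.
Granton vs Ralston: Granton preferred on 2+7 = 9 ballots; Ralston wins 10–9.
Granton vs Jarrow: Granton is ranked higher on 2+7+1 = 10 ballots, Jarrow on 9. Granton wins 10–9.
Ralston vs Jarrow: Ralston preferred on 7+1 = 8 ballots; Jarrow wins 11–8.
No city is winless: Ivery beats Kelston; Kelston beats Granton; Granton beats Jarrow; Ralston beats Kelston; Jarrow beats Ralston. There is no Condorcet loser.

none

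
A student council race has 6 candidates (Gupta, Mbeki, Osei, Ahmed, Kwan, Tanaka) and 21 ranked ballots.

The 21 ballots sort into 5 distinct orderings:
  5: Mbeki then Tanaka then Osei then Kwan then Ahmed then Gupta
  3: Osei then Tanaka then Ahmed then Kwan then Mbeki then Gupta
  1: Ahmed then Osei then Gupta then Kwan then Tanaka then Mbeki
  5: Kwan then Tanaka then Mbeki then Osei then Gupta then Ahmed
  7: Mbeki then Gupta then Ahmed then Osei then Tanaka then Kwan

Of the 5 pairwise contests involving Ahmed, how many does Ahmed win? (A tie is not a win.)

1

Ahmed against each rival (21 voters):
Ahmed vs Gupta: Gupta wins 12–9.
Ahmed–Mbeki: Mbeki 17–4.
Ahmed vs Osei: 8 to 13, Osei.
Ahmed vs Kwan: 11 to 10, Ahmed.
Ahmed vs Tanaka: 8 to 13, Tanaka.
Ahmed beats Kwan; loses to Gupta, Mbeki, Osei, Tanaka — 1 pairwise win.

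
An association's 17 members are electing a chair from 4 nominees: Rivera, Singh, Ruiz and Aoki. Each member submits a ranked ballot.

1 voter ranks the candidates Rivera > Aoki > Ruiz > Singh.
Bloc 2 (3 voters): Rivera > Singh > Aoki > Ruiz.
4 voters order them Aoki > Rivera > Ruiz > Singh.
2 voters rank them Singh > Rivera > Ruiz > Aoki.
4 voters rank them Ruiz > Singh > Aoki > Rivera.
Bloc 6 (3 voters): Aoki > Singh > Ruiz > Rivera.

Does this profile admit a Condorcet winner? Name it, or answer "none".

none

Head-to-head results (17 voters):
Rivera–Singh: Singh 9–8.
Rivera vs Ruiz: Rivera wins 10–7.
Rivera–Aoki: Aoki 11–6.
Singh vs Ruiz: Ruiz, 9–8.
Singh vs Aoki: Singh wins 9–8.
Ruiz vs Aoki: Aoki, 11–6.
Each candidate drops at least one matchup (Rivera loses to Singh; Singh loses to Ruiz; Ruiz loses to Rivera; Aoki loses to Singh); the cycle Rivera beats Ruiz beats Singh beats Rivera rules out a Condorcet winner.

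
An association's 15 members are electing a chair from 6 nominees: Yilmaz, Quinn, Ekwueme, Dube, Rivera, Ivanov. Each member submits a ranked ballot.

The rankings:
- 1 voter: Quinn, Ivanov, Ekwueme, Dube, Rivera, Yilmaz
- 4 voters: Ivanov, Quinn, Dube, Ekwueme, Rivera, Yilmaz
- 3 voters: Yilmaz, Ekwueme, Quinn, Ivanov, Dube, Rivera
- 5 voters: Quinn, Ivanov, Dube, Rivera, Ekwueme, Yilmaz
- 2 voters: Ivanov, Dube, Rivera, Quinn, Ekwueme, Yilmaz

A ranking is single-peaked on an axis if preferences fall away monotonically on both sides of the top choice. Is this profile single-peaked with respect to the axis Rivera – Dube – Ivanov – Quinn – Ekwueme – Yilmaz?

Axis positions: Rivera=1, Dube=2, Ivanov=3, Quinn=4, Ekwueme=5, Yilmaz=6.
Ballot type 1 (peak Quinn at position 4): ranking walks positions 4-3-5-2-1-6, expanding outward from the peak — single-peaked.
Ballot type 2 (peak Ivanov at position 3): ranking walks positions 3-4-2-5-1-6, expanding outward from the peak — single-peaked.
Ballot type 3 (peak Yilmaz at position 6): ranking walks positions 6-5-4-3-2-1, expanding outward from the peak — single-peaked.
Ballot type 4 (peak Quinn at position 4): ranking walks positions 4-3-2-1-5-6, expanding outward from the peak — single-peaked.
Ballot type 5 (peak Ivanov at position 3): ranking walks positions 3-2-1-4-5-6, expanding outward from the peak — single-peaked.
Every ranking is single-peaked on this axis.

yes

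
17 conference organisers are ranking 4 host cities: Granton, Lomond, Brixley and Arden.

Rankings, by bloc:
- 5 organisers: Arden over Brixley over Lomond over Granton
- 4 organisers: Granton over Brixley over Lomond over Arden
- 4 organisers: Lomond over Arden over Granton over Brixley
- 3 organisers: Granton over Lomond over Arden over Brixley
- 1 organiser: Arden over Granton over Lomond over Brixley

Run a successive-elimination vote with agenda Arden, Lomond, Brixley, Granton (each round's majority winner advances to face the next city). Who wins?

Round 1: Arden vs Lomond — 6–11, Lomond advances.
Round 2: Lomond vs Brixley — 8–9, Brixley advances.
Round 3: Brixley vs Granton — 5–12, Granton advances.
Granton survives the agenda.

Granton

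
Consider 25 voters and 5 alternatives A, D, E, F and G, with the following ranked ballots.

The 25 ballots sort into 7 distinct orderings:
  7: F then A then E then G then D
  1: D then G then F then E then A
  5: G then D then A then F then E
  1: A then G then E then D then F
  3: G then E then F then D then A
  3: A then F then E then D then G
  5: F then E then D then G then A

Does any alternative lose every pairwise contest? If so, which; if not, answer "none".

Head-to-head results (25 voters):
A vs D: D, 14–11.
A–E: A 16–9.
A vs F: 5+1+3 = 9 for A, 16 for F — F by 16–9.
A vs G: A is ranked higher on 7+1+3 = 11 ballots, G on 14. G wins 14–11.
D vs E: E wins 19–6.
D vs F: D preferred on 1+5+1 = 7 ballots; F wins 18–7.
D–G: G 16–9.
E vs F: F wins 21–4.
E vs G: E is ranked higher on 7+3+5 = 15 ballots, G on 10. E wins 15–10.
F vs G: F is ranked higher on 7+3+5 = 15 ballots, G on 10. F wins 15–10.
No alternative is winless: A beats E; D beats A; E beats D; F beats A; G beats A. There is no Condorcet loser.

none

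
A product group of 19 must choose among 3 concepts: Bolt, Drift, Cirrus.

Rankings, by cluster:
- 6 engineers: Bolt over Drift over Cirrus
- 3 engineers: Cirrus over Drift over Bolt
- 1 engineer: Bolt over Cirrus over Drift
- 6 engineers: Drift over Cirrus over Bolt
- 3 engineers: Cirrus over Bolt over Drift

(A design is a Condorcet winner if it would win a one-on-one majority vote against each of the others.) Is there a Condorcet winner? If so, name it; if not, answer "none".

none

Check each pair by majority over 19 ballots:
Bolt vs Drift: Bolt wins 10–9.
Bolt vs Cirrus: Cirrus wins 12–7.
Drift vs Cirrus: Drift, 12–7.
Each design drops at least one matchup (Bolt loses to Cirrus; Drift loses to Bolt; Cirrus loses to Drift); the cycle Bolt → Drift → Cirrus → Bolt rules out a Condorcet winner.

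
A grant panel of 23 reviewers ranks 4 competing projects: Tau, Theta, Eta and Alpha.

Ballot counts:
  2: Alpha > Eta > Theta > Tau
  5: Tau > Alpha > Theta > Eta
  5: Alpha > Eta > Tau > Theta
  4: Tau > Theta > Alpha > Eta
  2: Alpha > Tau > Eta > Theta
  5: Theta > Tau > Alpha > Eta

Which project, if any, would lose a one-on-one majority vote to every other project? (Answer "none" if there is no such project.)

Pairwise majorities:
Tau vs Theta: Tau wins 16–7.
Tau vs Eta: Tau is ranked higher on 5+4+2+5 = 16 ballots, Eta on 7. Tau wins 16–7.
Tau vs Alpha: 5+4+5 = 14 for Tau, 9 for Alpha — Tau by 14–9.
Theta vs Eta: Theta is ranked higher on 5+4+5 = 14 ballots, Eta on 9. Theta wins 14–9.
Theta–Alpha: Alpha 14–9.
Eta vs Alpha: 0 for Eta, 23 for Alpha — Alpha by 23–0.
Only Eta has no wins; Eta is the Condorcet loser.

Eta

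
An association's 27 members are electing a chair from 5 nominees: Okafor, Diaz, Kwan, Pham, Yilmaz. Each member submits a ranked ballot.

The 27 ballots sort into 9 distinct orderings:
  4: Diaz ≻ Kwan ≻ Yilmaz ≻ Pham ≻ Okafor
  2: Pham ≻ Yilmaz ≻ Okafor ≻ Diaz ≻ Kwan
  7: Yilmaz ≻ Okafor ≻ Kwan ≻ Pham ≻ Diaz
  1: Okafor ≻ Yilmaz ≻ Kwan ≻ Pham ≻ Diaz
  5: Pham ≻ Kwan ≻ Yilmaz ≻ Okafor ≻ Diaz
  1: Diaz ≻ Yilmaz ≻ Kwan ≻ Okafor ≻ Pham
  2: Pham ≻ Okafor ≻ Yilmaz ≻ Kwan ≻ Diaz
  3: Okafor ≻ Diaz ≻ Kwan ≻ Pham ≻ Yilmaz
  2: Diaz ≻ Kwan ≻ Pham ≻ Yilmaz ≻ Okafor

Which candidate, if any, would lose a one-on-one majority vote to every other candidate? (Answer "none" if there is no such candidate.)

Diaz

Pairwise majorities:
Okafor vs Diaz: Okafor, 20–7.
Okafor vs Kwan: Okafor preferred on 2+7+1+2+3 = 15 ballots; Okafor wins 15–12.
Okafor vs Pham: Pham wins 15–12.
Okafor vs Yilmaz: 6 to 21, Yilmaz.
Diaz vs Kwan: Diaz preferred on 4+2+1+3+2 = 12 ballots; Kwan wins 15–12.
Diaz vs Pham: Diaz is ranked higher on 4+1+3+2 = 10 ballots, Pham on 17. Pham wins 17–10.
Diaz vs Yilmaz: Yilmaz, 17–10.
Kwan–Pham: Kwan 18–9.
Kwan vs Yilmaz: Kwan wins 14–13.
Pham vs Yilmaz: 2+5+2+3+2 = 14 for Pham, 13 for Yilmaz — Pham by 14–13.
Diaz loses to every other candidate — it is the Condorcet loser.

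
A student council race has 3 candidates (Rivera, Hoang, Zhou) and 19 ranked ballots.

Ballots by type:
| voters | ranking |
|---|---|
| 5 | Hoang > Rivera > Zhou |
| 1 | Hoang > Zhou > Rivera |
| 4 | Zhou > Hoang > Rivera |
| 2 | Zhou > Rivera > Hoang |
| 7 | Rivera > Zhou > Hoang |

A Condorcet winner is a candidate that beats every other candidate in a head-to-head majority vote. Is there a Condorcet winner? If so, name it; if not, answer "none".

none

Head-to-head results (19 voters):
Rivera vs Hoang: Rivera is ranked higher on 2+7 = 9 ballots, Hoang on 10. Hoang wins 10–9.
Rivera vs Zhou: Rivera wins 12–7.
Hoang vs Zhou: 5+1 = 6 for Hoang, 13 for Zhou — Zhou by 13–6.
Every candidate loses at least once (Rivera loses to Hoang; Hoang loses to Zhou; Zhou loses to Rivera). The majority relation contains the cycle Rivera beats Zhou beats Hoang beats Rivera, so there is no Condorcet winner.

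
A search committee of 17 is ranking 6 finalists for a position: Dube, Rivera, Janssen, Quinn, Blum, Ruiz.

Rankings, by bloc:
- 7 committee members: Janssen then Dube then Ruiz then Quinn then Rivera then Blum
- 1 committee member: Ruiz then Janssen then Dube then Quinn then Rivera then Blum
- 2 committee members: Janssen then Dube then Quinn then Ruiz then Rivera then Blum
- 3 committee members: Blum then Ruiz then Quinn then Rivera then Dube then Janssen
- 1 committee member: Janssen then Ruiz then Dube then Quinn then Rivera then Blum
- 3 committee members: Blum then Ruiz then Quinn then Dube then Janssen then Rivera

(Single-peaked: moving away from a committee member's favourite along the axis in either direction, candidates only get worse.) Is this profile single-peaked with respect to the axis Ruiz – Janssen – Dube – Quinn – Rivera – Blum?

no

Axis positions: Ruiz=1, Janssen=2, Dube=3, Quinn=4, Rivera=5, Blum=6.
Bloc 1 (peak Janssen at position 2): ranking walks positions 2-3-1-4-5-6, expanding outward from the peak — single-peaked.
Bloc 2 (peak Ruiz at position 1): ranking walks positions 1-2-3-4-5-6, expanding outward from the peak — single-peaked.
Bloc 3 (peak Janssen at position 2): ranking walks positions 2-3-4-1-5-6, expanding outward from the peak — single-peaked.
Bloc 4: ranking walks positions 6-1-4-5-3-2; Ruiz is ranked above Rivera even though Rivera lies between Ruiz and the peak Blum on the axis — preferences dip and rise again. Not single-peaked.
Bloc 5 (peak Janssen at position 2): ranking walks positions 2-1-3-4-5-6, expanding outward from the peak — single-peaked.
Bloc 6: ranking walks positions 6-1-4-3-2-5; Ruiz is ranked above Rivera even though Rivera lies between Ruiz and the peak Blum on the axis — preferences dip and rise again. Not single-peaked.
Bloc 4 violates single-peakedness, so the profile is not single-peaked on this axis.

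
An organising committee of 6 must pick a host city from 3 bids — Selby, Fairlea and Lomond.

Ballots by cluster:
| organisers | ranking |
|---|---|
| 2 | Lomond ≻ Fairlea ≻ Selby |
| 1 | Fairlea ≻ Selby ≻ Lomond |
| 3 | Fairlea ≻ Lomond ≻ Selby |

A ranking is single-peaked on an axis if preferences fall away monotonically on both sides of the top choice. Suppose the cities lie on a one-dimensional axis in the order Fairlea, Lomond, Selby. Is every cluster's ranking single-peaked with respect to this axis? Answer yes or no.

no

Axis positions: Fairlea=1, Lomond=2, Selby=3.
Cluster 1 (peak Lomond at position 2): ranking walks positions 2-1-3, expanding outward from the peak — single-peaked.
Cluster 2: ranking walks positions 1-3-2; Selby is ranked above Lomond even though Lomond lies between Selby and the peak Fairlea on the axis — preferences dip and rise again. Not single-peaked.
Cluster 3 (peak Fairlea at position 1): ranking walks positions 1-2-3, expanding outward from the peak — single-peaked.
Cluster 2 violates single-peakedness, so the profile is not single-peaked on this axis.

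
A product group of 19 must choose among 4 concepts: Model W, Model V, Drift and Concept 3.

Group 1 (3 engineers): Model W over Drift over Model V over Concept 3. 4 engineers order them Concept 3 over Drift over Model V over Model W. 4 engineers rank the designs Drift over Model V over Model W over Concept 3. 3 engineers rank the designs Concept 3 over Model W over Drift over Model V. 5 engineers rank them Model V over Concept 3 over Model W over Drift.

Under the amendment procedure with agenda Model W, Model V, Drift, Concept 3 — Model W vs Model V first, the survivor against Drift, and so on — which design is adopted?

Round 1: Model W vs Model V — 6–13, Model V advances.
Round 2: Model V vs Drift — 5–14, Drift advances.
Round 3: Drift vs Concept 3 — 7–12, Concept 3 advances.
The agenda winner is Concept 3.

Concept 3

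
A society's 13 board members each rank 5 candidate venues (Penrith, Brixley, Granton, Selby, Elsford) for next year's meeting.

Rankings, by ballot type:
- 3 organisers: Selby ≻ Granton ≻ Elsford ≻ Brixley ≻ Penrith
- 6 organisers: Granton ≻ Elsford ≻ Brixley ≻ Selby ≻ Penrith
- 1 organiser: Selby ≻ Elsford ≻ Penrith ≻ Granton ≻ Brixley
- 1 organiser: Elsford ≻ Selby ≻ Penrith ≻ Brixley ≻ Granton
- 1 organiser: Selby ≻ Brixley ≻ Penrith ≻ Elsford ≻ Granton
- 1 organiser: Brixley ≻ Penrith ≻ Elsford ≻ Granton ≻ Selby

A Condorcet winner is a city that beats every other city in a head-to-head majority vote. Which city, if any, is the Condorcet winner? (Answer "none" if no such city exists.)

Granton

Pairwise majorities:
Penrith–Brixley: Brixley 11–2.
Penrith–Granton: Granton 9–4.
Penrith vs Selby: Selby, 12–1.
Penrith vs Elsford: Elsford wins 11–2.
Brixley vs Granton: Granton wins 10–3.
Brixley–Selby: Brixley 7–6.
Brixley–Elsford: Elsford 11–2.
Granton vs Selby: Granton, 7–6.
Granton–Elsford: Granton 9–4.
Selby vs Elsford: Elsford, 8–5.
Granton wins every pairwise contest, so Granton is the Condorcet winner.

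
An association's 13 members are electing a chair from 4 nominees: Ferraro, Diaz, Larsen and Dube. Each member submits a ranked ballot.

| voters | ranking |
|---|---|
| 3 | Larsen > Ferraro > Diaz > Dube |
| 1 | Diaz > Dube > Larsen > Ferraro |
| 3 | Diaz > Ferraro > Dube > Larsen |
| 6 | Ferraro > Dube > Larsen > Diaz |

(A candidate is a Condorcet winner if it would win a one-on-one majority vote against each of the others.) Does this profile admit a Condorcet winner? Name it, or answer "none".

Pairwise majorities:
Ferraro vs Diaz: 3+6 = 9 for Ferraro, 4 for Diaz — Ferraro by 9–4.
Ferraro vs Larsen: 3+6 = 9 for Ferraro, 4 for Larsen — Ferraro by 9–4.
Ferraro vs Dube: 3+3+6 = 12 for Ferraro, 1 for Dube — Ferraro by 12–1.
Diaz vs Larsen: 1+3 = 4 for Diaz, 9 for Larsen — Larsen by 9–4.
Diaz vs Dube: 7 to 6, Diaz.
Larsen vs Dube: Larsen is ranked higher on 3 ballots, Dube on 10. Dube wins 10–3.
Ferraro beats each of Diaz, Larsen, Dube — Ferraro is the Condorcet winner.

Ferraro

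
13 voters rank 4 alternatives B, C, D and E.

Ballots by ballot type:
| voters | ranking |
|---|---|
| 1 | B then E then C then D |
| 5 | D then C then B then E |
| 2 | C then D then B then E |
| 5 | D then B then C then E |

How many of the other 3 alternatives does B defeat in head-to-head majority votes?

1

B against each rival (13 voters):
B vs C: C wins 7–6.
B vs D: B is ranked higher on 1 ballot, D on 12. D wins 12–1.
B vs E: B wins 13–0.
B beats E; loses to C, D — 1 pairwise win.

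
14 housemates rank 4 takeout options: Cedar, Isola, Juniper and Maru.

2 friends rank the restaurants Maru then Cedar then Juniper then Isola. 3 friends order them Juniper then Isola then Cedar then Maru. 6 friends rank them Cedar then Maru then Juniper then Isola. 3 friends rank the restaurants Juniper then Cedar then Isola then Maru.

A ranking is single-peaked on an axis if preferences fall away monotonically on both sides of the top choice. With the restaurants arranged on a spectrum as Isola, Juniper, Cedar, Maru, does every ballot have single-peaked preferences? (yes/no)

yes

Axis positions: Isola=1, Juniper=2, Cedar=3, Maru=4.
Group 1 (peak Maru at position 4): ranking walks positions 4-3-2-1, expanding outward from the peak — single-peaked.
Group 2 (peak Juniper at position 2): ranking walks positions 2-1-3-4, expanding outward from the peak — single-peaked.
Group 3 (peak Cedar at position 3): ranking walks positions 3-4-2-1, expanding outward from the peak — single-peaked.
Group 4 (peak Juniper at position 2): ranking walks positions 2-3-1-4, expanding outward from the peak — single-peaked.
Every ranking is single-peaked on this axis.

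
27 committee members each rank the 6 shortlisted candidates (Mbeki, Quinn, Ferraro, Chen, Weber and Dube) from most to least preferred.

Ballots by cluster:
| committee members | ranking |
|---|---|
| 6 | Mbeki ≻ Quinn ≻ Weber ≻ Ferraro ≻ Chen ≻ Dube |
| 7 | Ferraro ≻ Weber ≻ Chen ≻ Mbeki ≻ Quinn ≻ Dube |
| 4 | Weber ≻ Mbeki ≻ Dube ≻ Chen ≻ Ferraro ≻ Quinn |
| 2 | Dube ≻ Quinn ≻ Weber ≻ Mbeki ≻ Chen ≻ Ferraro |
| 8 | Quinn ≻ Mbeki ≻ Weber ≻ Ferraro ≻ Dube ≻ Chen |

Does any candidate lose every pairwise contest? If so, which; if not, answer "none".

Chen

Pairwise majorities:
Mbeki vs Quinn: 17 to 10, Mbeki.
Mbeki vs Ferraro: 20 to 7, Mbeki.
Mbeki vs Chen: Mbeki is ranked higher on 6+4+2+8 = 20 ballots, Chen on 7. Mbeki wins 20–7.
Mbeki vs Weber: Mbeki wins 14–13.
Mbeki vs Dube: Mbeki is ranked higher on 6+7+4+8 = 25 ballots, Dube on 2. Mbeki wins 25–2.
Quinn vs Ferraro: 6+2+8 = 16 for Quinn, 11 for Ferraro — Quinn by 16–11.
Quinn vs Chen: Quinn is ranked higher on 6+2+8 = 16 ballots, Chen on 11. Quinn wins 16–11.
Quinn vs Weber: Quinn wins 16–11.
Quinn vs Dube: 21 to 6, Quinn.
Ferraro vs Chen: Ferraro is ranked higher on 6+7+8 = 21 ballots, Chen on 6. Ferraro wins 21–6.
Ferraro vs Weber: 7 for Ferraro, 20 for Weber — Weber by 20–7.
Ferraro vs Dube: Ferraro, 21–6.
Chen vs Weber: Chen preferred on 0 ballots; Weber wins 27–0.
Chen–Dube: Dube 14–13.
Weber–Dube: Weber 25–2.
Chen loses to every other candidate — it is the Condorcet loser.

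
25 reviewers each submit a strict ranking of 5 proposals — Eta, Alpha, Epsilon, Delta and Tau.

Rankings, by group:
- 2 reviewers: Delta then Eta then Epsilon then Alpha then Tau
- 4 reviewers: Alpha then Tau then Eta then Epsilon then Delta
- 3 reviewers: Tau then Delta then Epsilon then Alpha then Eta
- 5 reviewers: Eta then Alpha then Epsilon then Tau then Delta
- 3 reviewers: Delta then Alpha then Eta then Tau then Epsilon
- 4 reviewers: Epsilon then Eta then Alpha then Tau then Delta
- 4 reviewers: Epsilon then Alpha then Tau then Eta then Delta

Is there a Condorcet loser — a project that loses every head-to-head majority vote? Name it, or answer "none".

Delta

Pairwise majorities:
Eta vs Alpha: 11 to 14, Alpha.
Eta vs Epsilon: Eta is ranked higher on 2+4+5+3 = 14 ballots, Epsilon on 11. Eta wins 14–11.
Eta vs Delta: Eta preferred on 4+5+4+4 = 17 ballots; Eta wins 17–8.
Eta vs Tau: 2+5+3+4 = 14 for Eta, 11 for Tau — Eta by 14–11.
Alpha vs Epsilon: Epsilon wins 13–12.
Alpha vs Delta: Alpha is ranked higher on 4+5+4+4 = 17 ballots, Delta on 8. Alpha wins 17–8.
Alpha vs Tau: Alpha preferred on 2+4+5+3+4+4 = 22 ballots; Alpha wins 22–3.
Epsilon vs Delta: Epsilon, 17–8.
Epsilon vs Tau: 2+5+4+4 = 15 for Epsilon, 10 for Tau — Epsilon by 15–10.
Delta vs Tau: Tau, 20–5.
Delta is beaten in every head-to-head and is the Condorcet loser.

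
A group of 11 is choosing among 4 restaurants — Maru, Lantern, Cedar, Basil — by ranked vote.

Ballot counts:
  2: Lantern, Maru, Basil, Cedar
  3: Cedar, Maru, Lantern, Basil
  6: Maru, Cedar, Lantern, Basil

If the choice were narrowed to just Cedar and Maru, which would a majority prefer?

Maru

Ballots ranking Cedar above Maru: 3.
Ballots ranking Maru above Cedar: 11 − 3 = 8.
Maru wins the head-to-head 8–3.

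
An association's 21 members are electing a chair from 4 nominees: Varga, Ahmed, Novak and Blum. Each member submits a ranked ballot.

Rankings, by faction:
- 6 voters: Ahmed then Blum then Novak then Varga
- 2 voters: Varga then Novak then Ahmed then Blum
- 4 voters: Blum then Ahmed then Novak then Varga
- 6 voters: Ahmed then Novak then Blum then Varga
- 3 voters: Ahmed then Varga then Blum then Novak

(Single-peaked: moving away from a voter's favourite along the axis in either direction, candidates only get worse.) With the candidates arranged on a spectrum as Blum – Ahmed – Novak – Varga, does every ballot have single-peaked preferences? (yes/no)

no

Axis positions: Blum=1, Ahmed=2, Novak=3, Varga=4.
Faction 1 (peak Ahmed at position 2): ranking walks positions 2-1-3-4, expanding outward from the peak — single-peaked.
Faction 2 (peak Varga at position 4): ranking walks positions 4-3-2-1, expanding outward from the peak — single-peaked.
Faction 3 (peak Blum at position 1): ranking walks positions 1-2-3-4, expanding outward from the peak — single-peaked.
Faction 4 (peak Ahmed at position 2): ranking walks positions 2-3-1-4, expanding outward from the peak — single-peaked.
Faction 5: ranking walks positions 2-4-1-3; Varga is ranked above Novak even though Novak lies between Varga and the peak Ahmed on the axis — preferences dip and rise again. Not single-peaked.
Faction 5 violates single-peakedness, so the profile is not single-peaked on this axis.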